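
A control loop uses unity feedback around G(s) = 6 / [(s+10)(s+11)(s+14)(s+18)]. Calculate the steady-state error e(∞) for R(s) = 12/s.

System type = 0 (no poles at s=0).
K_p = lim_{s→0} G(s) = 6 / (10·11·14·18) = 1/4620.
e_ss = 12/(1 + K_p) = 12/(4621/4620) = 55440/4621.

55440/4621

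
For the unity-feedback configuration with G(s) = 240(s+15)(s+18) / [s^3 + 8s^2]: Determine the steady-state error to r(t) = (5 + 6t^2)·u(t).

Factoring s^2 from the denominator leaves a polynomial with constant term 8, so the system is type 2. By superposition:
  • 5: tracked with zero error.
  • 6t^2: e_ss = 12/K_a with K_a=8100 → 1/675.
Total e_ss = 1/675.

1/675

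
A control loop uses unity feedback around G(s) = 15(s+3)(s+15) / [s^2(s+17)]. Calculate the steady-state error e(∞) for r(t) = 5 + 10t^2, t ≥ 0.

68/135

System type = 2 (two poles at s=0). By superposition:
  • 5: tracked with zero error.
  • 10t^2: e_ss = 20/K_a with K_a=675/17 → 68/135.
Total e_ss = 68/135.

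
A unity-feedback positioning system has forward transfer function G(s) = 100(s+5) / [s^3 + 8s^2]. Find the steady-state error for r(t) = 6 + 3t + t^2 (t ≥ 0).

0.032

The denominator has no term below 8s^2 — 2 poles at s=0, type 2. Taking each input component in turn:
  • 6: tracked with zero error.
  • 3t: tracked with zero error.
  • t^2: e_ss = 2/K_a with K_a=62.5 → 0.032.
Total e_ss = 0.032.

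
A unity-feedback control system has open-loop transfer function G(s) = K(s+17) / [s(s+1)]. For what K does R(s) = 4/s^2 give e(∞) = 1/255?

G(s) has one factor of s in the denominator, so the system is type 1.
K_v = lim_{s→0} s·G(s) = K·17 / (1) = 17·K.
e_ss = 4/K_v = 1/255 ⇒ K_v = 1020 ⇒ K = 1020/17 = 60.

60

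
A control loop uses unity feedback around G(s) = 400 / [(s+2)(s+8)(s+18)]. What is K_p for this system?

System type = 0 (no poles at s=0).
K_p = lim_{s→0} G(s) = 400 / (2·8·18) = 25/18.

25/18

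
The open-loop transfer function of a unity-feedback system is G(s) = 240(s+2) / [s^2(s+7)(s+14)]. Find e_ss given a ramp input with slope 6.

0

The open loop has two poles at the origin → type 2 system.
K_v = ∞ for a type-2 system; e_ss to a ramp is zero.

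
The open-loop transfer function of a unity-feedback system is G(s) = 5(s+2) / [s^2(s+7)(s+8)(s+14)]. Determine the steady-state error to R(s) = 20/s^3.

1568

System type = 2 (two poles at s=0).
K_a = lim_{s→0} s^2·G(s) = 5·2 / (7·8·14) = 5/392.
r(t) = 10t^2 gives R(s) = 20/s^3.
e_ss = 20/K_a = 20/(5/392) = 1568.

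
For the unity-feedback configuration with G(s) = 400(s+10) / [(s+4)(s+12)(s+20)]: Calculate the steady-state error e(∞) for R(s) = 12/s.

72/31

System type = 0 (no poles at s=0).
K_p = lim_{s→0} G(s) = 400·10 / (4·12·20) = 25/6.
e_ss = 12/(1 + K_p) = 12/(31/6) = 72/31.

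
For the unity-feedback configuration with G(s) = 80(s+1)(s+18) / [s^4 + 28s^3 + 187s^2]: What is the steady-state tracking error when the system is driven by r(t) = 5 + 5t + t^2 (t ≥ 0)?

Factoring s^2 from the denominator leaves a polynomial with constant term 187, so the system is type 2. Taking each input component in turn:
  • 5: tracked with zero error.
  • 5t: tracked with zero error.
  • t^2: e_ss = 2/K_a with K_a=1440/187 → 187/720.
Total e_ss = 187/720.

187/720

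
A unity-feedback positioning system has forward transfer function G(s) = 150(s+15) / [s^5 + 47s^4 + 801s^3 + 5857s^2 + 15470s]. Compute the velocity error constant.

Lowest-order denominator term is 15470s, so the open loop has 1 pole at the origin → type 1 system.
K_v = lim_{s→0} s·G(s) = 150·15 / 15470 = 225/1547.

225/1547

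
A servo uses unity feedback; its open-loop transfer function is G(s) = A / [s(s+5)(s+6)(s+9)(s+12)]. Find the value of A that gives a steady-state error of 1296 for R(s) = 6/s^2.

15

System type = 1 (one pole at s=0).
K_v = lim_{s→0} s·G(s) = A / (5·6·9·12) = (1/3240)·A.
e_ss = 6/K_v = 1296 ⇒ K_v = 1/216 ⇒ A = (1/216)/(1/3240) = 15.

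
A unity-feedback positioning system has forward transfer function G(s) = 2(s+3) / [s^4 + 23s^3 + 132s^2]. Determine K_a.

The denominator has no term below 132s^2 — 2 poles at s=0, type 2.
K_a = lim_{s→0} s^2·G(s) = 2·3 / 132 = 1/22.

1/22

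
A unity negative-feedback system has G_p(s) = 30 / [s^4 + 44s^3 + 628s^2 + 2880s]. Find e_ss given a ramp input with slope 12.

1152

Factoring s from the denominator leaves a polynomial with constant term 2880, so the system is type 1.
K_v = lim_{s→0} s·G_p(s) = 30 / 2880 = 1/96.
e_ss = 12/K_v = 12/(1/96) = 1152.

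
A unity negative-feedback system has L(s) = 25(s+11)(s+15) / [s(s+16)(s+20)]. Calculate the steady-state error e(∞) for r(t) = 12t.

System type = 1 (one pole at s=0).
K_v = lim_{s→0} s·L(s) = 25·11·15 / (16·20) = 825/64.
e_ss = 12/K_v = 12/(825/64) = 256/275.

256/275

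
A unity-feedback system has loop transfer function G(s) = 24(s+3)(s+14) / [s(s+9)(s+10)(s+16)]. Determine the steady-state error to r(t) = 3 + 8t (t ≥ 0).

One free integrator in G(s): this is a type 1 system. Taking each input component in turn:
  • 3: tracked with zero error.
  • 8t: e_ss = 8/K_v with K_v=0.7 → 80/7.
Total e_ss = 80/7.

80/7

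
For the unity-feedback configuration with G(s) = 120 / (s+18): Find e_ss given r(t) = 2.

System type = 0 (no poles at s=0).
K_p = lim_{s→0} G(s) = 120 / (18) = 20/3.
e_ss = 2/(1 + K_p) = 2/(23/3) = 6/23.

6/23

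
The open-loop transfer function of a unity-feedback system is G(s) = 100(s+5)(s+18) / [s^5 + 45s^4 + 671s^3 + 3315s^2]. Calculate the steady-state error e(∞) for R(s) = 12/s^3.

4.42

Lowest-order denominator term is 3315s^2, so the open loop has 2 poles at the origin → type 2 system.
K_a = lim_{s→0} s^2·G(s) = 100·5·18 / 3315 = 600/221.
r(t) = 6t^2 gives R(s) = 12/s^3.
e_ss = 12/K_a = 12/(600/221) = 4.42.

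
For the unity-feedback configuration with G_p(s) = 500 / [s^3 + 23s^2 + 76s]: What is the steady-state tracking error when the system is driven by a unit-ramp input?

0.152

Factoring s from the denominator leaves a polynomial with constant term 76, so the system is type 1.
K_v = lim_{s→0} s·G_p(s) = 500 / 76 = 125/19.
e_ss = 1/K_v = 1/(125/19) = 0.152.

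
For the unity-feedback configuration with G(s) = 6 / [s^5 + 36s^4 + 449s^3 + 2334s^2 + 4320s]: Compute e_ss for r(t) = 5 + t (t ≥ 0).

The denominator has no term below 4320s — 1 pole at s=0, type 1. Treating each term separately:
  • 5: tracked with zero error.
  • t: e_ss = 1/K_v with K_v=1/720 → 720.
Total e_ss = 720.

720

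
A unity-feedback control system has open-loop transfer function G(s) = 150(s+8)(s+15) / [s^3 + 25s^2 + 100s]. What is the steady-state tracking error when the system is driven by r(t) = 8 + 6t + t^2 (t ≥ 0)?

Factoring s from the denominator leaves a polynomial with constant term 100, so the system is type 1. By superposition:
  • 8: tracked with zero error.
  • 6t: e_ss = 6/K_v with K_v=180 → 1/30.
  • t^2: a type-1 system cannot track it, e_ss → ∞.
The unbounded component dominates.

infinity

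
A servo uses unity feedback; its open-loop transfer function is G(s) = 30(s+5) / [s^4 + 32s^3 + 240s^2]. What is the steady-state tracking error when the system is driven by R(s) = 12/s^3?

The denominator has no term below 240s^2 — 2 poles at s=0, type 2.
K_a = lim_{s→0} s^2·G(s) = 30·5 / 240 = 0.625.
r(t) = 6t^2 gives R(s) = 12/s^3.
e_ss = 12/K_a = 12/0.625 = 19.2.

19.2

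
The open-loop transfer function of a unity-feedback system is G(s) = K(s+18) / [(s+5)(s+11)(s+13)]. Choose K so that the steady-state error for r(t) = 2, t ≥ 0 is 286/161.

5

The open loop has no poles at the origin → type 0 system.
K_p = lim_{s→0} G(s) = K·18 / (5·11·13) = (18/715)·K.
e_ss = 2/(1 + K_p) = 286/161 ⇒ 1 + (18/715)·K = 161/143 ⇒ K = 5.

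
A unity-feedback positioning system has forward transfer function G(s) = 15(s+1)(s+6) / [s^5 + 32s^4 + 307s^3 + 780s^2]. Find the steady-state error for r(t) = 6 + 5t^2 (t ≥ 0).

260/3

Factoring s^2 from the denominator leaves a polynomial with constant term 780, so the system is type 2. Treating each term separately:
  • 6: tracked with zero error.
  • 5t^2: e_ss = 10/K_a with K_a=3/26 → 260/3.
Total e_ss = 260/3.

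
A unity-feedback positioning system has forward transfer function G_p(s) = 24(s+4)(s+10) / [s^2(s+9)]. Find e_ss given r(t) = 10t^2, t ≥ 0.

0.1875

Two free integrators in G_p(s): this is a type 2 system.
K_a = lim_{s→0} s^2·G_p(s) = 24·4·10 / (9) = 320/3.
r(t) = 10t^2 gives R(s) = 20/s^3.
e_ss = 20/K_a = 20/(320/3) = 0.1875.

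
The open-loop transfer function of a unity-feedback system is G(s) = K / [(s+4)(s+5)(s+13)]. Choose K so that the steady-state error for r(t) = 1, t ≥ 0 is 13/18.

System type = 0 (no poles at s=0).
K_p = lim_{s→0} G(s) = K / (4·5·13) = (1/260)·K.
e_ss = 1/(1 + K_p) = 13/18 ⇒ 1 + (1/260)·K = 18/13 ⇒ K = 100.

100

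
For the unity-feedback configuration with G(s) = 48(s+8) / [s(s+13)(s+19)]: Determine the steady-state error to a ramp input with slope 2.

247/192

One free integrator in G(s): this is a type 1 system.
K_v = lim_{s→0} s·G(s) = 48·8 / (13·19) = 384/247.
e_ss = 2/K_v = 2/(384/247) = 247/192.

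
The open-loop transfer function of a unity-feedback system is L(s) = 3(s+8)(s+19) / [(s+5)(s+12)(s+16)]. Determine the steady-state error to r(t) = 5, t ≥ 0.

200/59

System type = 0 (no poles at s=0).
K_p = lim_{s→0} L(s) = 3·8·19 / (5·12·16) = 0.475.
e_ss = 5/(1 + K_p) = 5/1.475 = 200/59.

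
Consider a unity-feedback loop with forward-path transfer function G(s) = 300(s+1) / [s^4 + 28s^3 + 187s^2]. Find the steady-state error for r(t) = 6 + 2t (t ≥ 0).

0

The denominator has no term below 187s^2 — 2 poles at s=0, type 2. Taking each input component in turn:
  • 6: tracked with zero error.
  • 2t: tracked with zero error.
Total e_ss = 0.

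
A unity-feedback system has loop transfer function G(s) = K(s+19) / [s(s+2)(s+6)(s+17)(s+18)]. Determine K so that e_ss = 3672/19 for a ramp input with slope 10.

10

The open loop has one pole at the origin → type 1 system.
K_v = lim_{s→0} s·G(s) = K·19 / (2·6·17·18) = (19/3672)·K.
e_ss = 10/K_v = 3672/19 ⇒ K_v = 95/1836 ⇒ K = (95/1836)/(19/3672) = 10.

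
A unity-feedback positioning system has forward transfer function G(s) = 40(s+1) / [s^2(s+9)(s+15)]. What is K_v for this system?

K_v = lim_{s→0} s·G(s); with 2 poles at the origin the limit diverges, so K_v = ∞.

infinity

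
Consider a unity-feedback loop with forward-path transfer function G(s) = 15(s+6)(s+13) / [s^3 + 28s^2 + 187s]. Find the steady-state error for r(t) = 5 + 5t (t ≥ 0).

Factoring s from the denominator leaves a polynomial with constant term 187, so the system is type 1. Taking each input component in turn:
  • 5: tracked with zero error.
  • 5t: e_ss = 5/K_v with K_v=1170/187 → 187/234.
Total e_ss = 187/234.

187/234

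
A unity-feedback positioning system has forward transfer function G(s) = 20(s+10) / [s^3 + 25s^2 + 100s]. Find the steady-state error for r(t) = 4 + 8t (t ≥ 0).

The denominator has no term below 100s — 1 pole at s=0, type 1. Taking each input component in turn:
  • 4: tracked with zero error.
  • 8t: e_ss = 8/K_v with K_v=2 → 4.
Total e_ss = 4.

4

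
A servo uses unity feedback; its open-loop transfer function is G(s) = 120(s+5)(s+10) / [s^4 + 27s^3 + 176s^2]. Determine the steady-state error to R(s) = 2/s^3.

22/375

Lowest-order denominator term is 176s^2, so the open loop has 2 poles at the origin → type 2 system.
K_a = lim_{s→0} s^2·G(s) = 120·5·10 / 176 = 375/11.
r(t) = t^2 gives R(s) = 2/s^3.
e_ss = 2/K_a = 2/(375/11) = 22/375.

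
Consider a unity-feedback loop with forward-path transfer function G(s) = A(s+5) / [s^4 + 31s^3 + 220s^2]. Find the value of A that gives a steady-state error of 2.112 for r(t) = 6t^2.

250

The denominator has no term below 220s^2 — 2 poles at s=0, type 2.
K_a = lim_{s→0} s^2·G(s) = A·5 / 220 = (1/44)·A.
e_ss = 12/K_a = 2.112 ⇒ K_a = 125/22 ⇒ A = (125/22)/(1/44) = 250.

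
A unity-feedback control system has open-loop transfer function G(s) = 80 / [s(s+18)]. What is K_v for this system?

The open loop has one pole at the origin → type 1 system.
K_v = lim_{s→0} s·G(s) = 80 / (18) = 40/9.

40/9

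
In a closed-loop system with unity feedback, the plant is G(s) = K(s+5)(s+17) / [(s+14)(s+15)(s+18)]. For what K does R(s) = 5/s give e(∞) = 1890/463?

The open loop has no poles at the origin → type 0 system.
K_p = lim_{s→0} G(s) = K·5·17 / (14·15·18) = (17/756)·K.
e_ss = 5/(1 + K_p) = 1890/463 ⇒ 1 + (17/756)·K = 463/378 ⇒ K = 10.

10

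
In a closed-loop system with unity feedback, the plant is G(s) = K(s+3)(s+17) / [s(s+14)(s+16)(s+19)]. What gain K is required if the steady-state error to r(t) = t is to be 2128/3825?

One free integrator in G(s): this is a type 1 system.
K_v = lim_{s→0} s·G(s) = K·3·17 / (14·16·19) = (51/4256)·K.
e_ss = 1/K_v = 2128/3825 ⇒ K_v = 3825/2128 ⇒ K = (3825/2128)/(51/4256) = 150.

150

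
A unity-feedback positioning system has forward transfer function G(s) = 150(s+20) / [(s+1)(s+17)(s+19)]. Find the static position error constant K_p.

3000/323

G(s) has no factors of s in the denominator, so the system is type 0.
K_p = lim_{s→0} G(s) = 150·20 / (1·17·19) = 3000/323.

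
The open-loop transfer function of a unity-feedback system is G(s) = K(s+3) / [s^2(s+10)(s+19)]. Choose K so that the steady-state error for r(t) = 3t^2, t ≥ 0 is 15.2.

25

Two free integrators in G(s): this is a type 2 system.
K_a = lim_{s→0} s^2·G(s) = K·3 / (10·19) = (3/190)·K.
e_ss = 6/K_a = 15.2 ⇒ K_a = 15/38 ⇒ K = (15/38)/(3/190) = 25.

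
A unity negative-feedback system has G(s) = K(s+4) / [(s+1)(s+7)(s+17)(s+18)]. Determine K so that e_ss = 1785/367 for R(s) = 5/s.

15

The open loop has no poles at the origin → type 0 system.
K_p = lim_{s→0} G(s) = K·4 / (1·7·17·18) = (2/1071)·K.
e_ss = 5/(1 + K_p) = 1785/367 ⇒ 1 + (2/1071)·K = 367/357 ⇒ K = 15.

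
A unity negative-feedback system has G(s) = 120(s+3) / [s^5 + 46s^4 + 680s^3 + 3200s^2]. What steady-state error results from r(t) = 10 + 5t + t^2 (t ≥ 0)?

160/9

The denominator has no term below 3200s^2 — 2 poles at s=0, type 2. By superposition:
  • 10: tracked with zero error.
  • 5t: tracked with zero error.
  • t^2: e_ss = 2/K_a with K_a=0.1125 → 160/9.
Total e_ss = 160/9.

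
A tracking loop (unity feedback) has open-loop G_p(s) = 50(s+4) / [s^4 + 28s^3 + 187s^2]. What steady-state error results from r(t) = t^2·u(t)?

Factoring s^2 from the denominator leaves a polynomial with constant term 187, so the system is type 2.
K_a = lim_{s→0} s^2·G_p(s) = 50·4 / 187 = 200/187.
r(t) = t^2 gives R(s) = 2/s^3.
e_ss = 2/K_a = 2/(200/187) = 1.87.

1.87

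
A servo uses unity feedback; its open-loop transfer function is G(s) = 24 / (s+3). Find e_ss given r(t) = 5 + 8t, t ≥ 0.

System type = 0 (no poles at s=0). Treating each term separately:
  • 5: e_ss = 5/(1+K_p) with K_p=8 → 5/9.
  • 8t: a type-0 system cannot track it, e_ss → ∞.
The unbounded component dominates.

infinity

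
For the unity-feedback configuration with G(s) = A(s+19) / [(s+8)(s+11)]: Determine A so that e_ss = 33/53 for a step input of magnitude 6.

G(s) has no factors of s in the denominator, so the system is type 0.
K_p = lim_{s→0} G(s) = A·19 / (8·11) = (19/88)·A.
e_ss = 6/(1 + K_p) = 33/53 ⇒ 1 + (19/88)·A = 106/11 ⇒ A = 40.

40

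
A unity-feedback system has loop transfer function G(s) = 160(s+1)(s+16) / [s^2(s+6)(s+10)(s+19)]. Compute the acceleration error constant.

128/57

The open loop has two poles at the origin → type 2 system.
K_a = lim_{s→0} s^2·G(s) = 160·1·16 / (6·10·19) = 128/57.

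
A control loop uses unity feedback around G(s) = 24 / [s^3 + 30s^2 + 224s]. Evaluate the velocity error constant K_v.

3/28

Factoring s from the denominator leaves a polynomial with constant term 224, so the system is type 1.
K_v = lim_{s→0} s·G(s) = 24 / 224 = 3/28.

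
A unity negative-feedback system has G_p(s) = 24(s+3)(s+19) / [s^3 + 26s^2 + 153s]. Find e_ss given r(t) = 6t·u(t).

51/76

The denominator has no term below 153s — 1 pole at s=0, type 1.
K_v = lim_{s→0} s·G_p(s) = 24·3·19 / 153 = 152/17.
e_ss = 6/K_v = 6/(152/17) = 51/76.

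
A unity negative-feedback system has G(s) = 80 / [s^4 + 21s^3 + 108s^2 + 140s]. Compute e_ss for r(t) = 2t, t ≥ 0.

3.5

The denominator has no term below 140s — 1 pole at s=0, type 1.
K_v = lim_{s→0} s·G(s) = 80 / 140 = 4/7.
e_ss = 2/K_v = 2/(4/7) = 3.5.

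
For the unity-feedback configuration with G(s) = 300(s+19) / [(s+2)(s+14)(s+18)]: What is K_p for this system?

G(s) has no factors of s in the denominator, so the system is type 0.
K_p = lim_{s→0} G(s) = 300·19 / (2·14·18) = 475/42.

475/42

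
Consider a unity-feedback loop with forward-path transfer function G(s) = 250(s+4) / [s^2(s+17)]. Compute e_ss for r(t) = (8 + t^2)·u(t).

0.034

G(s) has two factors of s in the denominator, so the system is type 2. By superposition:
  • 8: tracked with zero error.
  • t^2: e_ss = 2/K_a with K_a=1000/17 → 0.034.
Total e_ss = 0.034.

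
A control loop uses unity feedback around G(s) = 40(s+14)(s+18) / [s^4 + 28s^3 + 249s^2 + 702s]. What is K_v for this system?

The denominator has no term below 702s — 1 pole at s=0, type 1.
K_v = lim_{s→0} s·G(s) = 40·14·18 / 702 = 560/39.

560/39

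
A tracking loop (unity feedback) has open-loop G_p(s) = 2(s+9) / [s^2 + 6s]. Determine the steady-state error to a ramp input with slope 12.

4

Factoring s from the denominator leaves a polynomial with constant term 6, so the system is type 1.
K_v = lim_{s→0} s·G_p(s) = 2·9 / 6 = 3.
e_ss = 12/K_v = 12/3 = 4.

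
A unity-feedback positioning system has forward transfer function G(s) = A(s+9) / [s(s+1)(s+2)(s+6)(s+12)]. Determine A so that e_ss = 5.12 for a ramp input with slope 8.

25

One free integrator in G(s): this is a type 1 system.
K_v = lim_{s→0} s·G(s) = A·9 / (1·2·6·12) = 0.0625·A.
e_ss = 8/K_v = 5.12 ⇒ K_v = 1.5625 ⇒ A = 1.5625/0.0625 = 25.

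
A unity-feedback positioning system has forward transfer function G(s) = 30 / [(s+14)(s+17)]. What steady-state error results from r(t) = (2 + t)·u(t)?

The open loop has no poles at the origin → type 0 system. By superposition:
  • 2: e_ss = 2/(1+K_p) with K_p=15/119 → 119/67.
  • t: a type-0 system cannot track it, e_ss → ∞.
The unbounded component dominates.

infinity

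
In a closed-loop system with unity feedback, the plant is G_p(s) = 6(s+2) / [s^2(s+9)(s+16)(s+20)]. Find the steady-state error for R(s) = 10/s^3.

2400

Two free integrators in G_p(s): this is a type 2 system.
K_a = lim_{s→0} s^2·G_p(s) = 6·2 / (9·16·20) = 1/240.
r(t) = 5t^2 gives R(s) = 10/s^3.
e_ss = 10/K_a = 10/(1/240) = 2400.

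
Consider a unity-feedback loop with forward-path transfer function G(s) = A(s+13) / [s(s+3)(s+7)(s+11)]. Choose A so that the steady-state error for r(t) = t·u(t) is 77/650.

The open loop has one pole at the origin → type 1 system.
K_v = lim_{s→0} s·G(s) = A·13 / (3·7·11) = (13/231)·A.
e_ss = 1/K_v = 77/650 ⇒ K_v = 650/77 ⇒ A = (650/77)/(13/231) = 150.

150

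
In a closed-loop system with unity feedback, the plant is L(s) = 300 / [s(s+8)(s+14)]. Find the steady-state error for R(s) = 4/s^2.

112/75

L(s) has one factor of s in the denominator, so the system is type 1.
K_v = lim_{s→0} s·L(s) = 300 / (8·14) = 75/28.
e_ss = 4/K_v = 4/(75/28) = 112/75.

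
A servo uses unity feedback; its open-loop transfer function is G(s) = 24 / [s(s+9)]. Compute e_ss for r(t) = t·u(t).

0.375

G(s) has one factor of s in the denominator, so the system is type 1.
K_v = lim_{s→0} s·G(s) = 24 / (9) = 8/3.
e_ss = 1/K_v = 1/(8/3) = 0.375.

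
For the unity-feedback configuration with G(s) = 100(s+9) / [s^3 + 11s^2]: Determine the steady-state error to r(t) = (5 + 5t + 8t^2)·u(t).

44/225

Lowest-order denominator term is 11s^2, so the open loop has 2 poles at the origin → type 2 system. Treating each term separately:
  • 5: tracked with zero error.
  • 5t: tracked with zero error.
  • 8t^2: e_ss = 16/K_a with K_a=900/11 → 44/225.
Total e_ss = 44/225.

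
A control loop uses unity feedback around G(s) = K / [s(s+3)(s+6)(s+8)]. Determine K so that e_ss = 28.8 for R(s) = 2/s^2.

10

One free integrator in G(s): this is a type 1 system.
K_v = lim_{s→0} s·G(s) = K / (3·6·8) = (1/144)·K.
e_ss = 2/K_v = 28.8 ⇒ K_v = 5/72 ⇒ K = (5/72)/(1/144) = 10.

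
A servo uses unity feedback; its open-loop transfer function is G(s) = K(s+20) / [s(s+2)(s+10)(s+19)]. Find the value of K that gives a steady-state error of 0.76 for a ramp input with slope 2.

One free integrator in G(s): this is a type 1 system.
K_v = lim_{s→0} s·G(s) = K·20 / (2·10·19) = (1/19)·K.
e_ss = 2/K_v = 0.76 ⇒ K_v = 50/19 ⇒ K = (50/19)/(1/19) = 50.

50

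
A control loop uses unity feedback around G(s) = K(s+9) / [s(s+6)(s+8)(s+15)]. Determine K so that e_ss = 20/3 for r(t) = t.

12

System type = 1 (one pole at s=0).
K_v = lim_{s→0} s·G(s) = K·9 / (6·8·15) = 0.0125·K.
e_ss = 1/K_v = 20/3 ⇒ K_v = 0.15 ⇒ K = 0.15/0.0125 = 12.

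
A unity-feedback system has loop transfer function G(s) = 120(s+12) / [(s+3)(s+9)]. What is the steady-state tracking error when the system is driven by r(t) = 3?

9/163

The open loop has no poles at the origin → type 0 system.
K_p = lim_{s→0} G(s) = 120·12 / (3·9) = 160/3.
e_ss = 3/(1 + K_p) = 3/(163/3) = 9/163.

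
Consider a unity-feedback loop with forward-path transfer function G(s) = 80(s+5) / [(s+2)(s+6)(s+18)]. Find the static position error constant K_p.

The open loop has no poles at the origin → type 0 system.
K_p = lim_{s→0} G(s) = 80·5 / (2·6·18) = 50/27.

50/27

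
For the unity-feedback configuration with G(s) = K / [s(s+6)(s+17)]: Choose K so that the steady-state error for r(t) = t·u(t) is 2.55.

40

One free integrator in G(s): this is a type 1 system.
K_v = lim_{s→0} s·G(s) = K / (6·17) = (1/102)·K.
e_ss = 1/K_v = 2.55 ⇒ K_v = 20/51 ⇒ K = (20/51)/(1/102) = 40.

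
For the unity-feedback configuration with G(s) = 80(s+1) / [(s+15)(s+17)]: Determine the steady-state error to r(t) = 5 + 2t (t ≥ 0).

infinity

System type = 0 (no poles at s=0). Taking each input component in turn:
  • 5: e_ss = 5/(1+K_p) with K_p=16/51 → 255/67.
  • 2t: a type-0 system cannot track it, e_ss → ∞.
The unbounded component dominates.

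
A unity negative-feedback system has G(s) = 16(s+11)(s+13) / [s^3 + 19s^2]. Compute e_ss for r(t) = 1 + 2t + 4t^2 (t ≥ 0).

Lowest-order denominator term is 19s^2, so the open loop has 2 poles at the origin → type 2 system. Treating each term separately:
  • 1: tracked with zero error.
  • 2t: tracked with zero error.
  • 4t^2: e_ss = 8/K_a with K_a=2288/19 → 19/286.
Total e_ss = 19/286.

19/286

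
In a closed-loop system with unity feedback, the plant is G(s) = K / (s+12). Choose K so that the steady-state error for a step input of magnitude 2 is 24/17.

System type = 0 (no poles at s=0).
K_p = lim_{s→0} G(s) = K / (12) = (1/12)·K.
e_ss = 2/(1 + K_p) = 24/17 ⇒ 1 + (1/12)·K = 17/12 ⇒ K = 5.

5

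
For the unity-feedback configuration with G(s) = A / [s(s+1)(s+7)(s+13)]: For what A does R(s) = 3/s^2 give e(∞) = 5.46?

50

G(s) has one factor of s in the denominator, so the system is type 1.
K_v = lim_{s→0} s·G(s) = A / (1·7·13) = (1/91)·A.
e_ss = 3/K_v = 5.46 ⇒ K_v = 50/91 ⇒ A = (50/91)/(1/91) = 50.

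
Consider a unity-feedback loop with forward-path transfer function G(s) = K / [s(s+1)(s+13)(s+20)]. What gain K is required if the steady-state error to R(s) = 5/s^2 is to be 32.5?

40

G(s) has one factor of s in the denominator, so the system is type 1.
K_v = lim_{s→0} s·G(s) = K / (1·13·20) = (1/260)·K.
e_ss = 5/K_v = 32.5 ⇒ K_v = 2/13 ⇒ K = (2/13)/(1/260) = 40.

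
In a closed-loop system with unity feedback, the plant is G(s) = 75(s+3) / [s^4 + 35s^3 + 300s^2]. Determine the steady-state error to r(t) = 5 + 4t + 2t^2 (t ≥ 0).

16/3

Factoring s^2 from the denominator leaves a polynomial with constant term 300, so the system is type 2. Taking each input component in turn:
  • 5: tracked with zero error.
  • 4t: tracked with zero error.
  • 2t^2: e_ss = 4/K_a with K_a=0.75 → 16/3.
Total e_ss = 16/3.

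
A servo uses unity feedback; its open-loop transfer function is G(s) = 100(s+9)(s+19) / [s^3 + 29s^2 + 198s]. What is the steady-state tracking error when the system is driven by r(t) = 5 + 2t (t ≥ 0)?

11/475

Lowest-order denominator term is 198s, so the open loop has 1 pole at the origin → type 1 system. Taking each input component in turn:
  • 5: tracked with zero error.
  • 2t: e_ss = 2/K_v with K_v=950/11 → 11/475.
Total e_ss = 11/475.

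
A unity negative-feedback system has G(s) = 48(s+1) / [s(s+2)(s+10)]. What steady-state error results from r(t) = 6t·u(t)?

G(s) has one factor of s in the denominator, so the system is type 1.
K_v = lim_{s→0} s·G(s) = 48·1 / (2·10) = 2.4.
e_ss = 6/K_v = 6/2.4 = 2.5.

2.5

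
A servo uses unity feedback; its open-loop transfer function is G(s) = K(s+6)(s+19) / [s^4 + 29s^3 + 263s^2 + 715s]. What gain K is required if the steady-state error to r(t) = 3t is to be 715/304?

Lowest-order denominator term is 715s, so the open loop has 1 pole at the origin → type 1 system.
K_v = lim_{s→0} s·G(s) = K·6·19 / 715 = (114/715)·K.
e_ss = 3/K_v = 715/304 ⇒ K_v = 912/715 ⇒ K = (912/715)/(114/715) = 8.

8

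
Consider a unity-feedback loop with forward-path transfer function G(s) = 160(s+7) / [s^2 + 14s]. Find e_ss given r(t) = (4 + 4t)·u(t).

The denominator has no term below 14s — 1 pole at s=0, type 1. Treating each term separately:
  • 4: tracked with zero error.
  • 4t: e_ss = 4/K_v with K_v=80 → 0.05.
Total e_ss = 0.05.

0.05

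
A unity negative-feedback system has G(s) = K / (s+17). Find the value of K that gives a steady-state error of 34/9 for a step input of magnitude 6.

System type = 0 (no poles at s=0).
K_p = lim_{s→0} G(s) = K / (17) = (1/17)·K.
e_ss = 6/(1 + K_p) = 34/9 ⇒ 1 + (1/17)·K = 27/17 ⇒ K = 10.

10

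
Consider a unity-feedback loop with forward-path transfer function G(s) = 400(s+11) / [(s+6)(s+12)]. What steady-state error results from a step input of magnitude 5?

G(s) has no factors of s in the denominator, so the system is type 0.
K_p = lim_{s→0} G(s) = 400·11 / (6·12) = 550/9.
e_ss = 5/(1 + K_p) = 5/(559/9) = 45/559.

45/559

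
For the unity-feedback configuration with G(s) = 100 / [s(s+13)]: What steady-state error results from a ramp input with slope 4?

0.52

One free integrator in G(s): this is a type 1 system.
K_v = lim_{s→0} s·G(s) = 100 / (13) = 100/13.
e_ss = 4/K_v = 4/(100/13) = 0.52.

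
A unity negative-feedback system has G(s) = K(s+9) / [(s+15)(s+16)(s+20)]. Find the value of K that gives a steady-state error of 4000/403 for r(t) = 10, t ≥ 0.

4

G(s) has no factors of s in the denominator, so the system is type 0.
K_p = lim_{s→0} G(s) = K·9 / (15·16·20) = (3/1600)·K.
e_ss = 10/(1 + K_p) = 4000/403 ⇒ 1 + (3/1600)·K = 1.0075 ⇒ K = 4.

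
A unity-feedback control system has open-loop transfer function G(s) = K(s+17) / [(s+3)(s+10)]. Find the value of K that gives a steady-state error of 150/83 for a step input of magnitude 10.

No free integrators in G(s): this is a type 0 system.
K_p = lim_{s→0} G(s) = K·17 / (3·10) = (17/30)·K.
e_ss = 10/(1 + K_p) = 150/83 ⇒ 1 + (17/30)·K = 83/15 ⇒ K = 8.

8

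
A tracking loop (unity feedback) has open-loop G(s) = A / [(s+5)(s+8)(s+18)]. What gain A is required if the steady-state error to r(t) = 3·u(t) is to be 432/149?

System type = 0 (no poles at s=0).
K_p = lim_{s→0} G(s) = A / (5·8·18) = (1/720)·A.
e_ss = 3/(1 + K_p) = 432/149 ⇒ 1 + (1/720)·A = 149/144 ⇒ A = 25.

25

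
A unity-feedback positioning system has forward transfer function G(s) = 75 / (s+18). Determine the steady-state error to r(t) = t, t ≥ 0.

infinity

The open loop has no poles at the origin → type 0 system.
K_v = lim_{s→0} s·G(s) = 0; the steady-state error to this ramp input grows without bound.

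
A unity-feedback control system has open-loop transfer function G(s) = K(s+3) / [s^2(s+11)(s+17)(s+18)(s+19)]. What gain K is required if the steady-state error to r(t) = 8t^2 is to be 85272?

G(s) has two factors of s in the denominator, so the system is type 2.
K_a = lim_{s→0} s^2·G(s) = K·3 / (11·17·18·19) = (1/21318)·K.
e_ss = 16/K_a = 85272 ⇒ K_a = 2/10659 ⇒ K = (2/10659)/(1/21318) = 4.

4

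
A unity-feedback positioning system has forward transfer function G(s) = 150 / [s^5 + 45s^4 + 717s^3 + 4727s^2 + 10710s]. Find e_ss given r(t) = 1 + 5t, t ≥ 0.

Factoring s from the denominator leaves a polynomial with constant term 10710, so the system is type 1. Treating each term separately:
  • 1: tracked with zero error.
  • 5t: e_ss = 5/K_v with K_v=5/357 → 357.
Total e_ss = 357.

357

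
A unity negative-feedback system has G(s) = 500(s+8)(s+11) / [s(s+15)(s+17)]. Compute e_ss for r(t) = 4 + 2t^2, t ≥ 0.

The open loop has one pole at the origin → type 1 system. By superposition:
  • 4: tracked with zero error.
  • 2t^2: a type-1 system cannot track it, e_ss → ∞.
The unbounded component dominates.

infinity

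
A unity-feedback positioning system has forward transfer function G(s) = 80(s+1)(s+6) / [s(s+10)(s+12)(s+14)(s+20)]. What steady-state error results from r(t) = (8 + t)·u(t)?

System type = 1 (one pole at s=0). Taking each input component in turn:
  • 8: tracked with zero error.
  • t: e_ss = 1/K_v with K_v=1/70 → 70.
Total e_ss = 70.

70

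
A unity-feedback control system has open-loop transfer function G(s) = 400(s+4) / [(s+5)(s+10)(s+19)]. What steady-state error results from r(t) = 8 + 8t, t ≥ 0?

G(s) has no factors of s in the denominator, so the system is type 0. Taking each input component in turn:
  • 8: e_ss = 8/(1+K_p) with K_p=32/19 → 152/51.
  • 8t: a type-0 system cannot track it, e_ss → ∞.
The unbounded component dominates.

infinity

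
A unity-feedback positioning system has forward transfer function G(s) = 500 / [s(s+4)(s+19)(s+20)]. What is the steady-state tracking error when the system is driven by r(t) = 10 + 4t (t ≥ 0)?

12.16

G(s) has one factor of s in the denominator, so the system is type 1. Taking each input component in turn:
  • 10: tracked with zero error.
  • 4t: e_ss = 4/K_v with K_v=25/76 → 12.16.
Total e_ss = 12.16.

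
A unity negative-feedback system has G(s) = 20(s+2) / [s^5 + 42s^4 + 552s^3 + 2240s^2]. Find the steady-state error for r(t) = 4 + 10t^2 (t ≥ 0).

The denominator has no term below 2240s^2 — 2 poles at s=0, type 2. By superposition:
  • 4: tracked with zero error.
  • 10t^2: e_ss = 20/K_a with K_a=1/56 → 1120.
Total e_ss = 1120.

1120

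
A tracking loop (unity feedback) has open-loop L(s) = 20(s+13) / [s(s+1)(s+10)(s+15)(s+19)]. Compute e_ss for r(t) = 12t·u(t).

One free integrator in L(s): this is a type 1 system.
K_v = lim_{s→0} s·L(s) = 20·13 / (1·10·15·19) = 26/285.
e_ss = 12/K_v = 12/(26/285) = 1710/13.

1710/13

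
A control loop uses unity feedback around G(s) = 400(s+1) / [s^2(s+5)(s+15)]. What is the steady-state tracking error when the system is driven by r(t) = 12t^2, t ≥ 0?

System type = 2 (two poles at s=0).
K_a = lim_{s→0} s^2·G(s) = 400·1 / (5·15) = 16/3.
r(t) = 12t^2 gives R(s) = 24/s^3.
e_ss = 24/K_a = 24/(16/3) = 4.5.

4.5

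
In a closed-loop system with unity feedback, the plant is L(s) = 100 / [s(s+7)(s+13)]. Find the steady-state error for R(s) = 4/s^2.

One free integrator in L(s): this is a type 1 system.
K_v = lim_{s→0} s·L(s) = 100 / (7·13) = 100/91.
e_ss = 4/K_v = 4/(100/91) = 3.64.

3.64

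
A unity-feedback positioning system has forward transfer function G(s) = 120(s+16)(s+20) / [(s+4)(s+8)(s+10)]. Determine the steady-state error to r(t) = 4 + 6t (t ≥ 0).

infinity

System type = 0 (no poles at s=0). By superposition:
  • 4: e_ss = 4/(1+K_p) with K_p=120 → 4/121.
  • 6t: a type-0 system cannot track it, e_ss → ∞.
The unbounded component dominates.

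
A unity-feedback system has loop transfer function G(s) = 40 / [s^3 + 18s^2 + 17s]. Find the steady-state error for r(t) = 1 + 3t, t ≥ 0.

1.275

Factoring s from the denominator leaves a polynomial with constant term 17, so the system is type 1. Treating each term separately:
  • 1: tracked with zero error.
  • 3t: e_ss = 3/K_v with K_v=40/17 → 1.275.
Total e_ss = 1.275.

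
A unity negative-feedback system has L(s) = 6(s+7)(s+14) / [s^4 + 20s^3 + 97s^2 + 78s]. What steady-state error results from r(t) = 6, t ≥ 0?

0

Factoring s from the denominator leaves a polynomial with constant term 78, so the system is type 1.
K_p = ∞ for a type-1 system; e_ss to a step is zero.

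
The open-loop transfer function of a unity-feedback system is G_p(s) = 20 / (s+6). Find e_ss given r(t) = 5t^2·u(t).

System type = 0 (no poles at s=0).
K_a = lim_{s→0} s^2·G_p(s) = 0; the steady-state error to this parabolic input grows without bound.

infinity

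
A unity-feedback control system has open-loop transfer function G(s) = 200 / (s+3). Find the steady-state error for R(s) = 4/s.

12/203

System type = 0 (no poles at s=0).
K_p = lim_{s→0} G(s) = 200 / (3) = 200/3.
e_ss = 4/(1 + K_p) = 4/(203/3) = 12/203.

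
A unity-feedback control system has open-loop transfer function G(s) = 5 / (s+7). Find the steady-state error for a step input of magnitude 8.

G(s) has no factors of s in the denominator, so the system is type 0.
K_p = lim_{s→0} G(s) = 5 / (7) = 5/7.
e_ss = 8/(1 + K_p) = 8/(12/7) = 14/3.

14/3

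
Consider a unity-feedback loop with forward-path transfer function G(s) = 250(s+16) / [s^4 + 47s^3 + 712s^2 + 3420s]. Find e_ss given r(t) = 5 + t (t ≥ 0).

0.855

Lowest-order denominator term is 3420s, so the open loop has 1 pole at the origin → type 1 system. By superposition:
  • 5: tracked with zero error.
  • t: e_ss = 1/K_v with K_v=200/171 → 0.855.
Total e_ss = 0.855.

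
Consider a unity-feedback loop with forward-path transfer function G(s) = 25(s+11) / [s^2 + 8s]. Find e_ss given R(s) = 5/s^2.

8/55

Factoring s from the denominator leaves a polynomial with constant term 8, so the system is type 1.
K_v = lim_{s→0} s·G(s) = 25·11 / 8 = 34.375.
e_ss = 5/K_v = 5/34.375 = 8/55.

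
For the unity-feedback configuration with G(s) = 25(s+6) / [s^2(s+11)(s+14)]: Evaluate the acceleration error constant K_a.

G(s) has two factors of s in the denominator, so the system is type 2.
K_a = lim_{s→0} s^2·G(s) = 25·6 / (11·14) = 75/77.

75/77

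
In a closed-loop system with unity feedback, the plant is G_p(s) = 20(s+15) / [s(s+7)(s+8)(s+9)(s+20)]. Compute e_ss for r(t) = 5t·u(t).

168

One free integrator in G_p(s): this is a type 1 system.
K_v = lim_{s→0} s·G_p(s) = 20·15 / (7·8·9·20) = 5/168.
e_ss = 5/K_v = 5/(5/168) = 168.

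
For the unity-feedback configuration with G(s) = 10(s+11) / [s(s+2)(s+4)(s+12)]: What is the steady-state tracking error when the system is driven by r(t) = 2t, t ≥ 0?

The open loop has one pole at the origin → type 1 system.
K_v = lim_{s→0} s·G(s) = 10·11 / (2·4·12) = 55/48.
e_ss = 2/K_v = 2/(55/48) = 96/55.

96/55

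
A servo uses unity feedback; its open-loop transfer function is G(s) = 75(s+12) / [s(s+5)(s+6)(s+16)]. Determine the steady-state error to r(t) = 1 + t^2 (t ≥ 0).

infinity

One free integrator in G(s): this is a type 1 system. Taking each input component in turn:
  • 1: tracked with zero error.
  • t^2: a type-1 system cannot track it, e_ss → ∞.
The unbounded component dominates.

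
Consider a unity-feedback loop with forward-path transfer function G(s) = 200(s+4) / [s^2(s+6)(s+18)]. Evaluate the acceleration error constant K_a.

G(s) has two factors of s in the denominator, so the system is type 2.
K_a = lim_{s→0} s^2·G(s) = 200·4 / (6·18) = 200/27.

200/27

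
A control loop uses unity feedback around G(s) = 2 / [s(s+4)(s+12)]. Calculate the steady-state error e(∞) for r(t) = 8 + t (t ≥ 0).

One free integrator in G(s): this is a type 1 system. By superposition:
  • 8: tracked with zero error.
  • t: e_ss = 1/K_v with K_v=1/24 → 24.
Total e_ss = 24.

24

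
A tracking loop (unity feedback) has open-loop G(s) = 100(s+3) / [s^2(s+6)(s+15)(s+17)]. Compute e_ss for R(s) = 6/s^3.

30.6

G(s) has two factors of s in the denominator, so the system is type 2.
K_a = lim_{s→0} s^2·G(s) = 100·3 / (6·15·17) = 10/51.
r(t) = 3t^2 gives R(s) = 6/s^3.
e_ss = 6/K_a = 6/(10/51) = 30.6.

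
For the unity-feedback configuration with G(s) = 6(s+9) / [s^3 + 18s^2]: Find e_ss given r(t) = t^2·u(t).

The denominator has no term below 18s^2 — 2 poles at s=0, type 2.
K_a = lim_{s→0} s^2·G(s) = 6·9 / 18 = 3.
r(t) = t^2 gives R(s) = 2/s^3.
e_ss = 2/K_a = 2/3.

2/3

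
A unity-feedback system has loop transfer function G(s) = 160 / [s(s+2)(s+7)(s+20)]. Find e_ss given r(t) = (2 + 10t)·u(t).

17.5

System type = 1 (one pole at s=0). Taking each input component in turn:
  • 2: tracked with zero error.
  • 10t: e_ss = 10/K_v with K_v=4/7 → 17.5.
Total e_ss = 17.5.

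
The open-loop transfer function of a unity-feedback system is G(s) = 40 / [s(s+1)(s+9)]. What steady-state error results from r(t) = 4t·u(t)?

One free integrator in G(s): this is a type 1 system.
K_v = lim_{s→0} s·G(s) = 40 / (1·9) = 40/9.
e_ss = 4/K_v = 4/(40/9) = 0.9.

0.9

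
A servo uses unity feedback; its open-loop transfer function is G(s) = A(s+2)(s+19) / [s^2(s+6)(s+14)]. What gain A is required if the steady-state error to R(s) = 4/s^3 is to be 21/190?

80

The open loop has two poles at the origin → type 2 system.
K_a = lim_{s→0} s^2·G(s) = A·2·19 / (6·14) = (19/42)·A.
e_ss = 4/K_a = 21/190 ⇒ K_a = 760/21 ⇒ A = (760/21)/(19/42) = 80.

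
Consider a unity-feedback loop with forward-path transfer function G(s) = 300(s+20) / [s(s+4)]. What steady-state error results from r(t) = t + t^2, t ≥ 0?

G(s) has one factor of s in the denominator, so the system is type 1. Treating each term separately:
  • t: e_ss = 1/K_v with K_v=1500 → 1/1500.
  • t^2: a type-1 system cannot track it, e_ss → ∞.
The unbounded component dominates.

infinity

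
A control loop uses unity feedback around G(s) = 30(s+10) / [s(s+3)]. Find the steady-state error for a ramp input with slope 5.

0.05

The open loop has one pole at the origin → type 1 system.
K_v = lim_{s→0} s·G(s) = 30·10 / (3) = 100.
e_ss = 5/K_v = 5/100 = 0.05.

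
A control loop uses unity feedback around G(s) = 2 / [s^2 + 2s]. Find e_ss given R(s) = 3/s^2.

3

The denominator has no term below 2s — 1 pole at s=0, type 1.
K_v = lim_{s→0} s·G(s) = 2 / 2 = 1.
e_ss = 3/K_v = 3/1 = 3.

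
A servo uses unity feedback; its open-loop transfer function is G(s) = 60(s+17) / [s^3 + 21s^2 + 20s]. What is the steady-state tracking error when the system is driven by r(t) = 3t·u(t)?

1/17

Factoring s from the denominator leaves a polynomial with constant term 20, so the system is type 1.
K_v = lim_{s→0} s·G(s) = 60·17 / 20 = 51.
e_ss = 3/K_v = 3/51 = 1/17.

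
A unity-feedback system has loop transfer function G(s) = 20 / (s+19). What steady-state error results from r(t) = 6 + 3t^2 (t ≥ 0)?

infinity

The open loop has no poles at the origin → type 0 system. Taking each input component in turn:
  • 6: e_ss = 6/(1+K_p) with K_p=20/19 → 38/13.
  • 3t^2: a type-0 system cannot track it, e_ss → ∞.
The unbounded component dominates.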